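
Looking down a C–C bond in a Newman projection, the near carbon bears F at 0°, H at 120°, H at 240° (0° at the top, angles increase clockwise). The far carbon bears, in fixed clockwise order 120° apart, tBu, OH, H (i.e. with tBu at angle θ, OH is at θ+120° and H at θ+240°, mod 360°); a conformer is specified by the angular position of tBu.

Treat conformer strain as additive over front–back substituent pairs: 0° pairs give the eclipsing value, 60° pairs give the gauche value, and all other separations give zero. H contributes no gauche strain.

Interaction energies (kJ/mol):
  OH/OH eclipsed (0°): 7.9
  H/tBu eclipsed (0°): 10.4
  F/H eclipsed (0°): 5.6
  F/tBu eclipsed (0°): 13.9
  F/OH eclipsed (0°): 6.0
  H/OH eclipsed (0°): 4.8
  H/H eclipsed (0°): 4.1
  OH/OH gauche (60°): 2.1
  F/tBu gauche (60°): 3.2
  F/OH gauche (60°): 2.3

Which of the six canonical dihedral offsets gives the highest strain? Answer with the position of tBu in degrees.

0°

tBu at 0° (eclipsed): F(0°)/tBu(0°) eclipsed 13.9; H(120°)/OH(120°) eclipsed 4.8; H(240°)/H(240°) eclipsed 4.1 → 22.8 kJ/mol.
tBu at 60° (staggered): F(0°)/tBu(60°) gauche 3.2 → 3.2 kJ/mol.
tBu at 120° (eclipsed): F(0°)/H(0°) eclipsed 5.6; H(120°)/tBu(120°) eclipsed 10.4; H(240°)/OH(240°) eclipsed 4.8 → 20.8 kJ/mol.
tBu at 180° (staggered): F(0°)/OH(300°) gauche 2.3 → 2.3 kJ/mol.
tBu at 240° (eclipsed): F(0°)/OH(0°) eclipsed 6.0; H(120°)/H(120°) eclipsed 4.1; H(240°)/tBu(240°) eclipsed 10.4 → 20.5 kJ/mol.
tBu at 300° (staggered): F(0°)/tBu(300°) gauche 3.2; F(0°)/OH(60°) gauche 2.3 → 5.5 kJ/mol.
The maximum (22.8 kJ/mol) occurs with tBu at 0°.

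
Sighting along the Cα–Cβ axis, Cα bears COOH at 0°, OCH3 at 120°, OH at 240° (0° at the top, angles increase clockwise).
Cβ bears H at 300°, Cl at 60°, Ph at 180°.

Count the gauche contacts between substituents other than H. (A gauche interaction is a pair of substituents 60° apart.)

4

Non-H gauche pairs: COOH(0°)/Cl(60°); OCH3(120°)/Cl(60°); OCH3(120°)/Ph(180°); OH(240°)/Ph(180°) — 4 interactions.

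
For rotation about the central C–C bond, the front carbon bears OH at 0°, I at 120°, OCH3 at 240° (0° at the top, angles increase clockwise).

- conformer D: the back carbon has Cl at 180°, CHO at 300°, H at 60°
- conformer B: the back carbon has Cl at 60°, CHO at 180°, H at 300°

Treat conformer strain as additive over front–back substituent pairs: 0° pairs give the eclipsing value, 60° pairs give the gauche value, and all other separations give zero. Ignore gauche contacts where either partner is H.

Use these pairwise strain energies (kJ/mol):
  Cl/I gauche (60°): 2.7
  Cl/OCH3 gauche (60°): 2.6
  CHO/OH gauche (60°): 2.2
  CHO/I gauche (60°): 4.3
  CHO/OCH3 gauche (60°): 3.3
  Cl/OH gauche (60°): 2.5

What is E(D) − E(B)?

-2.0 kJ/mol

D (staggered): OH–CHO gauche, I–Cl gauche, OCH3–Cl gauche, OCH3–CHO gauche; 2.2 + 2.7 + 2.6 + 3.3 = 10.8 kJ/mol.
B (staggered): OH–Cl gauche, I–Cl gauche, I–CHO gauche, OCH3–CHO gauche; 2.5 + 2.7 + 4.3 + 3.3 = 12.8 kJ/mol.
E(D) − E(B) = 10.8 − 12.8 = -2.0 kJ/mol.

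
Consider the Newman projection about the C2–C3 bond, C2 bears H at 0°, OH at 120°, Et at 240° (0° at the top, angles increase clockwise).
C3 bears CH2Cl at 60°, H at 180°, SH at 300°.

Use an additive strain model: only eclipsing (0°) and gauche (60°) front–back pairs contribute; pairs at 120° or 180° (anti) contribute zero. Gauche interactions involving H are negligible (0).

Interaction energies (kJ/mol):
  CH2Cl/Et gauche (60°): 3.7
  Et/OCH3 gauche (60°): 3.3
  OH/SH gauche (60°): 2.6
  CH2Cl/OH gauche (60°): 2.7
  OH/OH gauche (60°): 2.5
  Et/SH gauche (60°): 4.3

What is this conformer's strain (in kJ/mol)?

7.0 kJ/mol

This conformer (staggered): OH–CH2Cl gauche, Et–SH gauche; 2.7 + 4.3 = 7.0 kJ/mol.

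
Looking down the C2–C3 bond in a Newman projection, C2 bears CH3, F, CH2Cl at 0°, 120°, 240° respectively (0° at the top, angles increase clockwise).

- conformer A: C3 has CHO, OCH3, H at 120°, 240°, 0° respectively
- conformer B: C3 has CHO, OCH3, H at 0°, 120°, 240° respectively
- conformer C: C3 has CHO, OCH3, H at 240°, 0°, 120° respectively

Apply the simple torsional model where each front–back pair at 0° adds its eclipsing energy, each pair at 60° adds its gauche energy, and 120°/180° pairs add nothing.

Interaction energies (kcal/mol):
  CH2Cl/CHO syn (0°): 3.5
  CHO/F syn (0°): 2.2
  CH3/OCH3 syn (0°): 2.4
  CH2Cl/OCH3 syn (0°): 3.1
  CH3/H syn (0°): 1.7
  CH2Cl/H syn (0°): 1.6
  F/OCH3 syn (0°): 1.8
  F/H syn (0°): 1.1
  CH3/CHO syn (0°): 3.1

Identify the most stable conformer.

B

A is eclipsed. CH3 at 0° is eclipsed with H at 0° (1.7); F at 120° is eclipsed with CHO at 120° (2.2); CH2Cl at 240° is eclipsed with OCH3 at 240° (3.1). Total 7.0 kcal/mol.
B is eclipsed. CH3 at 0° is eclipsed with CHO at 0° (3.1); F at 120° is eclipsed with OCH3 at 120° (1.8); CH2Cl at 240° is eclipsed with H at 240° (1.6). Total 6.5 kcal/mol.
C is eclipsed. CH3 at 0° is eclipsed with OCH3 at 0° (2.4); F at 120° is eclipsed with H at 120° (1.1); CH2Cl at 240° is eclipsed with CHO at 240° (3.5). Total 7.0 kcal/mol.
B has the lowest total (6.5 kcal/mol).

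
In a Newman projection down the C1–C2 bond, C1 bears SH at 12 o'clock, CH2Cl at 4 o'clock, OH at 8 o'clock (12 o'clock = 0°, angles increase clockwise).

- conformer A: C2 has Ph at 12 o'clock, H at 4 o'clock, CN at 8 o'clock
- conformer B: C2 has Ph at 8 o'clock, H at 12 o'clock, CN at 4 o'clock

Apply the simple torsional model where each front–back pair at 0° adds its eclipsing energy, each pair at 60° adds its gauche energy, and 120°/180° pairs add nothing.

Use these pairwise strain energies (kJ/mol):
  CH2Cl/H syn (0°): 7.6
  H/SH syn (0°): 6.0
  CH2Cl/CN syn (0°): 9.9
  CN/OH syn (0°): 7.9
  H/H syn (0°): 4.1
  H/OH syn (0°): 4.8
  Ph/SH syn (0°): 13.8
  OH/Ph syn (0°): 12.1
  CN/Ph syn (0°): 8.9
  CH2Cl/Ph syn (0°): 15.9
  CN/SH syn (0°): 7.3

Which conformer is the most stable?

B

A (eclipsed): SH(0°)/Ph(0°) eclipsed 13.8; CH2Cl(120°)/H(120°) eclipsed 7.6; OH(240°)/CN(240°) eclipsed 7.9 → 29.3 kJ/mol.
B (eclipsed): SH(0°)/H(0°) eclipsed 6.0; CH2Cl(120°)/CN(120°) eclipsed 9.9; OH(240°)/Ph(240°) eclipsed 12.1 → 28.0 kJ/mol.
B has the lowest total (28.0 kJ/mol).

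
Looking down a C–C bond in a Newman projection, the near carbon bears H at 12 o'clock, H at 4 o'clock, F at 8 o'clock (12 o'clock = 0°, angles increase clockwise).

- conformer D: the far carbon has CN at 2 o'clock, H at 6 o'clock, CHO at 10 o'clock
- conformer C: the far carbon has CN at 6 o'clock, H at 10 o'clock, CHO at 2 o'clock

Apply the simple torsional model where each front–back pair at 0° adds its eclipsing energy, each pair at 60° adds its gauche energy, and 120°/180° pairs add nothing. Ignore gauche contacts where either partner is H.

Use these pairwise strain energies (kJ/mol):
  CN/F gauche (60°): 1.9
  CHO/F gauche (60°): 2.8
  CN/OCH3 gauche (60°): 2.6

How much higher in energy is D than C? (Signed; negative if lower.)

+0.9 kJ/mol

D (staggered): F–CHO gauche; 2.8 = 2.8 kJ/mol.
C (staggered): F–CN gauche; 1.9 = 1.9 kJ/mol.
E(D) − E(C) = 2.8 − 1.9 = +0.9 kJ/mol.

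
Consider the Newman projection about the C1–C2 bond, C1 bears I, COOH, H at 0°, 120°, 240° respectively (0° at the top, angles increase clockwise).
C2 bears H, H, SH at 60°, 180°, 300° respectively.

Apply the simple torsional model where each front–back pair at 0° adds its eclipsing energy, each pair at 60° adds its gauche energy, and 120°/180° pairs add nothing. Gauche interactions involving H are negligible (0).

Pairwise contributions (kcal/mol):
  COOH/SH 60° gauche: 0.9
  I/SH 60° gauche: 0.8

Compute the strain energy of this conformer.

This conformer is staggered. I at 0° is gauche with SH at 300° (0.8). Total 0.8 kcal/mol.

0.8 kcal/mol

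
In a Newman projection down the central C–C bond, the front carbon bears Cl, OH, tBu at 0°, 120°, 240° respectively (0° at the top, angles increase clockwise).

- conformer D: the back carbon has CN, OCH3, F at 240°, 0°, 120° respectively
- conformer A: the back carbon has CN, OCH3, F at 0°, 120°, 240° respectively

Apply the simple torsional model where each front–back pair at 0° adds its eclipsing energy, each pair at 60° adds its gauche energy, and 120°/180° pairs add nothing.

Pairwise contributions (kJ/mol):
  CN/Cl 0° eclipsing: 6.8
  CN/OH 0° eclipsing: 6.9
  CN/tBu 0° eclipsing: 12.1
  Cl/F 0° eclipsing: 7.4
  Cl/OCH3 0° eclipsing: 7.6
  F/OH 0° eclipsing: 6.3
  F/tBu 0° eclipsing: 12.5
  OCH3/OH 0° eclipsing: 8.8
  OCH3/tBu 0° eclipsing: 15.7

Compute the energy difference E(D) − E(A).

-2.1 kJ/mol

D (eclipsed): Cl–OCH3 eclipsed, OH–F eclipsed, tBu–CN eclipsed; 7.6 + 6.3 + 12.1 = 26.0 kJ/mol.
A (eclipsed): Cl–CN eclipsed, OH–OCH3 eclipsed, tBu–F eclipsed; 6.8 + 8.8 + 12.5 = 28.1 kJ/mol.
E(D) − E(A) = 26.0 − 28.1 = -2.1 kJ/mol.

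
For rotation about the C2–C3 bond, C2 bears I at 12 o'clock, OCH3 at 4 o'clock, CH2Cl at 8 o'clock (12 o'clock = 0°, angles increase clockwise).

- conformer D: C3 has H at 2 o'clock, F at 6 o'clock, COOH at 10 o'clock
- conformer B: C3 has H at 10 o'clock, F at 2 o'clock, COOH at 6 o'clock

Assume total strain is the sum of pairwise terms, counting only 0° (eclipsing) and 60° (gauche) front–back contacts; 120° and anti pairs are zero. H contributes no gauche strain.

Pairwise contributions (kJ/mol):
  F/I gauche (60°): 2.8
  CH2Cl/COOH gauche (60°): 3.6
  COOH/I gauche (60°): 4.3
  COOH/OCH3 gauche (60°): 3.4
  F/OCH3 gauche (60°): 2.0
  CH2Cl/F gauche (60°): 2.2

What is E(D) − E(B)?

D (staggered): I(0°)/COOH(300°) gauche 4.3; OCH3(120°)/F(180°) gauche 2.0; CH2Cl(240°)/F(180°) gauche 2.2; CH2Cl(240°)/COOH(300°) gauche 3.6 → 12.1 kJ/mol.
B (staggered): I(0°)/F(60°) gauche 2.8; OCH3(120°)/F(60°) gauche 2.0; OCH3(120°)/COOH(180°) gauche 3.4; CH2Cl(240°)/COOH(180°) gauche 3.6 → 11.8 kJ/mol.
E(D) − E(B) = 12.1 − 11.8 = +0.3 kJ/mol.

+0.3 kJ/mol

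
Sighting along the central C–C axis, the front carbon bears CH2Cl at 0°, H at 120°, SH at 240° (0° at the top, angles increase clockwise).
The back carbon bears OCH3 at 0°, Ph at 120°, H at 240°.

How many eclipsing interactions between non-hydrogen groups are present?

Non-H eclipsing pairs: CH2Cl(0°)/OCH3(0°) — 1 interaction.

1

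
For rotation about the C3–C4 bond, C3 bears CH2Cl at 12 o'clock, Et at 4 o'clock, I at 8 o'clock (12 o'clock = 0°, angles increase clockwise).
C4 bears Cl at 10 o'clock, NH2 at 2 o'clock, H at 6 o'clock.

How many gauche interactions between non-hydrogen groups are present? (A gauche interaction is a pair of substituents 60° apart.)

Non-H gauche pairs: CH2Cl(0°)/Cl(300°); CH2Cl(0°)/NH2(60°); Et(120°)/NH2(60°); I(240°)/Cl(300°) — 4 interactions.

4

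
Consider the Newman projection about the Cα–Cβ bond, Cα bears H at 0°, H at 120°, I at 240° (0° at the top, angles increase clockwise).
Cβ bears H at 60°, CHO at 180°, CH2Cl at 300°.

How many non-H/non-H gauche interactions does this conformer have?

2

Non-H gauche pairs: I(240°)/CHO(180°); I(240°)/CH2Cl(300°) — 2 interactions.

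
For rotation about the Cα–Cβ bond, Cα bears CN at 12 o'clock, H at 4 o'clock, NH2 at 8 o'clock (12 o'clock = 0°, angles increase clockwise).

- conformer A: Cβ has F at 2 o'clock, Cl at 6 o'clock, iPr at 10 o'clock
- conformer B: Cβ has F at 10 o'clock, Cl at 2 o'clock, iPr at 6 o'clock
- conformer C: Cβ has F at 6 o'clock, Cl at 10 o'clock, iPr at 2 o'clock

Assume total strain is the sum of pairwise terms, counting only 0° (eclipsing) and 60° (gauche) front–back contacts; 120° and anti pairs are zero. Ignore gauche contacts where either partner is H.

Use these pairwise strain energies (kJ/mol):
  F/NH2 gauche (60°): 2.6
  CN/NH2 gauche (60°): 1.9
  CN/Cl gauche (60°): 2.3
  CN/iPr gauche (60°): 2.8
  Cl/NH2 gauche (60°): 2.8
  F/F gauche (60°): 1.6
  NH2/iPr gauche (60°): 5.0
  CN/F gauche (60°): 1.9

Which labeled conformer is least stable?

A

A (staggered): CN(0°)/F(60°) gauche 1.9; CN(0°)/iPr(300°) gauche 2.8; NH2(240°)/Cl(180°) gauche 2.8; NH2(240°)/iPr(300°) gauche 5.0 → 12.5 kJ/mol.
B (staggered): CN(0°)/F(300°) gauche 1.9; CN(0°)/Cl(60°) gauche 2.3; NH2(240°)/F(300°) gauche 2.6; NH2(240°)/iPr(180°) gauche 5.0 → 11.8 kJ/mol.
C (staggered): CN(0°)/Cl(300°) gauche 2.3; CN(0°)/iPr(60°) gauche 2.8; NH2(240°)/F(180°) gauche 2.6; NH2(240°)/Cl(300°) gauche 2.8 → 10.5 kJ/mol.
A has the highest total (12.5 kJ/mol).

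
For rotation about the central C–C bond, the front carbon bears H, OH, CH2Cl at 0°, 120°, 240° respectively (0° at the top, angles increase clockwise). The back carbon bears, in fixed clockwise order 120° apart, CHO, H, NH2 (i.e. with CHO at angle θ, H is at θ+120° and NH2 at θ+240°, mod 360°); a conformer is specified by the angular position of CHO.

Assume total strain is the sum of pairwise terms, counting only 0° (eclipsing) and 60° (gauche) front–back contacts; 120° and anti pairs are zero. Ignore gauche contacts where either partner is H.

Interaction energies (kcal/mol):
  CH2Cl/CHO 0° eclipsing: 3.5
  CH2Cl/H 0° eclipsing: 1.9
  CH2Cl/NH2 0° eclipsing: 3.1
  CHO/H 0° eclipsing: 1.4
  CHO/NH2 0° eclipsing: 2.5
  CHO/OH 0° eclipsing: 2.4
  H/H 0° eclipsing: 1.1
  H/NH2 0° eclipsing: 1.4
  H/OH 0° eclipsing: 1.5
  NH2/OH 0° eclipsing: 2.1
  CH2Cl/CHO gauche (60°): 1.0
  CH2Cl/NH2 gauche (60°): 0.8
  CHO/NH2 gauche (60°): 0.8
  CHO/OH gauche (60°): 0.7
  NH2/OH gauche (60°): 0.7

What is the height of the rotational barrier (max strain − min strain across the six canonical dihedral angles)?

5.2 kcal/mol

CHO at 0° is eclipsed. H at 0° is eclipsed with CHO at 0° (1.4); OH at 120° is eclipsed with H at 120° (1.5); CH2Cl at 240° is eclipsed with NH2 at 240° (3.1). Total 6.0 kcal/mol.
CHO at 60° is staggered. OH at 120° is gauche with CHO at 60° (0.7); CH2Cl at 240° is gauche with NH2 at 300° (0.8). Total 1.5 kcal/mol.
CHO at 120° is eclipsed. H at 0° is eclipsed with NH2 at 0° (1.4); OH at 120° is eclipsed with CHO at 120° (2.4); CH2Cl at 240° is eclipsed with H at 240° (1.9). Total 5.7 kcal/mol.
CHO at 180° is staggered. OH at 120° is gauche with CHO at 180° (0.7); OH at 120° is gauche with NH2 at 60° (0.7); CH2Cl at 240° is gauche with CHO at 180° (1.0). Total 2.4 kcal/mol.
CHO at 240° is eclipsed. H at 0° is eclipsed with H at 0° (1.1); OH at 120° is eclipsed with NH2 at 120° (2.1); CH2Cl at 240° is eclipsed with CHO at 240° (3.5). Total 6.7 kcal/mol.
CHO at 300° is staggered. OH at 120° is gauche with NH2 at 180° (0.7); CH2Cl at 240° is gauche with CHO at 300° (1.0); CH2Cl at 240° is gauche with NH2 at 180° (0.8). Total 2.5 kcal/mol.
Max at 240° (6.7 kcal/mol), min at 60° (1.5 kcal/mol); barrier = 5.2 kcal/mol.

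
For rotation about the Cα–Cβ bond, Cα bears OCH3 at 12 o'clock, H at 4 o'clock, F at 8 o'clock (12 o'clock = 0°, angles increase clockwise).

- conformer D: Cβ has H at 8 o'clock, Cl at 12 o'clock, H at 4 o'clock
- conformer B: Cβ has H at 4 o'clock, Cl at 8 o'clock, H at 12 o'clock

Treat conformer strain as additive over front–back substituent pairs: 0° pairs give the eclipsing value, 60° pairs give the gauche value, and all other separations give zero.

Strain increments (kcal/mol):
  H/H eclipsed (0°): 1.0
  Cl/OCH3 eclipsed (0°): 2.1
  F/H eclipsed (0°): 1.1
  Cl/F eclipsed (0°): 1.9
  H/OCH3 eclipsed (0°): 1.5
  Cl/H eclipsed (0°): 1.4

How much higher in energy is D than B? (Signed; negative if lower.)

D (eclipsed): OCH3–Cl eclipsed, H–H eclipsed, F–H eclipsed; 2.1 + 1.0 + 1.1 = 4.2 kcal/mol.
B (eclipsed): OCH3–H eclipsed, H–H eclipsed, F–Cl eclipsed; 1.5 + 1.0 + 1.9 = 4.4 kcal/mol.
E(D) − E(B) = 4.2 − 4.4 = -0.2 kcal/mol.

-0.2 kcal/mol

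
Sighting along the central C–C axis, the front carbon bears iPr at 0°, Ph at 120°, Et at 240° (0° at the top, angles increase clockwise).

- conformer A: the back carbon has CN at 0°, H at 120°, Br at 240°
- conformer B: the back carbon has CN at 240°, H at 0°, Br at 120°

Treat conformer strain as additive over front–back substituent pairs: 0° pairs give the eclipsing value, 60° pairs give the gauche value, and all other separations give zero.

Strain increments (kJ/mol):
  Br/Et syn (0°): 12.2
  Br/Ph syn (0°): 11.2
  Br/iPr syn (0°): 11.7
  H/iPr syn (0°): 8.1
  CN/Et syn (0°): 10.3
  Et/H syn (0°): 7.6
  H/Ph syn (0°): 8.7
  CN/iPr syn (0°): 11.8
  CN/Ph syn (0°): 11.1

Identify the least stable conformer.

A (eclipsed): iPr–CN eclipsed, Ph–H eclipsed, Et–Br eclipsed; 11.8 + 8.7 + 12.2 = 32.7 kJ/mol.
B (eclipsed): iPr–H eclipsed, Ph–Br eclipsed, Et–CN eclipsed; 8.1 + 11.2 + 10.3 = 29.6 kJ/mol.
A has the highest total (32.7 kJ/mol).

A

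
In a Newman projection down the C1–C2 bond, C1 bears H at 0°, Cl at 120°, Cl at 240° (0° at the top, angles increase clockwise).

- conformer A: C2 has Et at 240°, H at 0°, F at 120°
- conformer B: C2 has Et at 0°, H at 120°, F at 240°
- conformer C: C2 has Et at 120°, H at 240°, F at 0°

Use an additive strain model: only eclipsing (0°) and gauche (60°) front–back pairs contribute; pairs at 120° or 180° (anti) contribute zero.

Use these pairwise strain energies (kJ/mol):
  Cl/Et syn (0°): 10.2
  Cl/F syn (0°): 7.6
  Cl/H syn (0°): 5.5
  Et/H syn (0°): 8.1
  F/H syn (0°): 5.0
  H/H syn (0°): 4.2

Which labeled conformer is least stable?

A (eclipsed): H(0°)/H(0°) eclipsed 4.2; Cl(120°)/F(120°) eclipsed 7.6; Cl(240°)/Et(240°) eclipsed 10.2 → 22.0 kJ/mol.
B (eclipsed): H(0°)/Et(0°) eclipsed 8.1; Cl(120°)/H(120°) eclipsed 5.5; Cl(240°)/F(240°) eclipsed 7.6 → 21.2 kJ/mol.
C (eclipsed): H(0°)/F(0°) eclipsed 5.0; Cl(120°)/Et(120°) eclipsed 10.2; Cl(240°)/H(240°) eclipsed 5.5 → 20.7 kJ/mol.
A has the highest total (22.0 kJ/mol).

A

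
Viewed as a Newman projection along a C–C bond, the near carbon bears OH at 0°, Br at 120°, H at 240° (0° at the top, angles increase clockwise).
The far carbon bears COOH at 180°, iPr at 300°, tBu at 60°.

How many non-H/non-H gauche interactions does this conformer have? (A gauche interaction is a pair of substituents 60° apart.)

4

Non-H gauche pairs: OH(0°)/iPr(300°); OH(0°)/tBu(60°); Br(120°)/COOH(180°); Br(120°)/tBu(60°) — 4 interactions.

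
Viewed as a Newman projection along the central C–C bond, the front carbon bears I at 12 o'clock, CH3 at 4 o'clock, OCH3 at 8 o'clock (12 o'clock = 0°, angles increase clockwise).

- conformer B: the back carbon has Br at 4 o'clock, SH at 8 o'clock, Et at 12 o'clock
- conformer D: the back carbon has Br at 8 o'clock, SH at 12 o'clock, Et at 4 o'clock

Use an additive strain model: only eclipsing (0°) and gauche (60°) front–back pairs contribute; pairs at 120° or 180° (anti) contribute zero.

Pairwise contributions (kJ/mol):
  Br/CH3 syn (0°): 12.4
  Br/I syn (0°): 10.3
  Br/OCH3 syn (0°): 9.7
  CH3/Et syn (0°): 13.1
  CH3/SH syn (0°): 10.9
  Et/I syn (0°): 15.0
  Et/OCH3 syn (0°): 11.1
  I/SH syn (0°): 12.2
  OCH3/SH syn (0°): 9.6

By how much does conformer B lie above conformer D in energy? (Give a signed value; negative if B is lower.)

B is eclipsed. I at 0° is eclipsed with Et at 0° (15.0); CH3 at 120° is eclipsed with Br at 120° (12.4); OCH3 at 240° is eclipsed with SH at 240° (9.6). Total 37.0 kJ/mol.
D is eclipsed. I at 0° is eclipsed with SH at 0° (12.2); CH3 at 120° is eclipsed with Et at 120° (13.1); OCH3 at 240° is eclipsed with Br at 240° (9.7). Total 35.0 kJ/mol.
E(B) − E(D) = 37.0 − 35.0 = +2.0 kJ/mol.

+2.0 kJ/mol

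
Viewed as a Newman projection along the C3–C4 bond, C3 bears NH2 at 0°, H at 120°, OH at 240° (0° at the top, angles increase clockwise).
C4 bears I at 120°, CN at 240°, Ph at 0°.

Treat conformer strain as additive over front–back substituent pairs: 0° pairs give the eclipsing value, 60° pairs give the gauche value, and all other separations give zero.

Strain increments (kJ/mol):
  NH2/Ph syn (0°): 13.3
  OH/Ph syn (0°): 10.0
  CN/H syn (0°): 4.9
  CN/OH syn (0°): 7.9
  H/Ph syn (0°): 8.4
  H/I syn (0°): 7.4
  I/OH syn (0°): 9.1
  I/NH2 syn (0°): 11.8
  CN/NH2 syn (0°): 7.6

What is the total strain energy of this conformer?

This conformer (eclipsed): NH2(0°)/Ph(0°) eclipsed 13.3; H(120°)/I(120°) eclipsed 7.4; OH(240°)/CN(240°) eclipsed 7.9 → 28.6 kJ/mol.

28.6 kJ/mol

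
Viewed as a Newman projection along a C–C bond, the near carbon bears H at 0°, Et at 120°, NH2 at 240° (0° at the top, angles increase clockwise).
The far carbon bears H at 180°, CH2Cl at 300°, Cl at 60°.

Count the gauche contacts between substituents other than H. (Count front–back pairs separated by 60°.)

2

Non-H gauche pairs: Et(120°)/Cl(60°); NH2(240°)/CH2Cl(300°) — 2 interactions.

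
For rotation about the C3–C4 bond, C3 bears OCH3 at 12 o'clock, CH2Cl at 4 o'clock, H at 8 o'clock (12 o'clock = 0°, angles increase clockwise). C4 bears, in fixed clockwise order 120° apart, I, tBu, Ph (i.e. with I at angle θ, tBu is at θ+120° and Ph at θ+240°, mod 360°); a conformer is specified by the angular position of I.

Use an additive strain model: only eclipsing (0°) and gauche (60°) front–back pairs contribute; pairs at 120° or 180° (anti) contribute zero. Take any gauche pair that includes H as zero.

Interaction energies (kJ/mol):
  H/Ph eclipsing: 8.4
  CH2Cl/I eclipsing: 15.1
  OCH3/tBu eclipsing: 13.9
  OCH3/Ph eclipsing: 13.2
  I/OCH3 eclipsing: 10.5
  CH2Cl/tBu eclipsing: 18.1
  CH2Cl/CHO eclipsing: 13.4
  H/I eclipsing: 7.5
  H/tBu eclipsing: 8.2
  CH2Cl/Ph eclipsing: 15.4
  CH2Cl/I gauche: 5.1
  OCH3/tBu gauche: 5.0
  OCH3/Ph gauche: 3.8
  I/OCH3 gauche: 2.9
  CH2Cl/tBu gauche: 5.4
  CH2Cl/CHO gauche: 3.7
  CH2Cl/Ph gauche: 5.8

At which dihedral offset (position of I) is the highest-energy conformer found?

I at 0° (eclipsed): OCH3–I eclipsed, CH2Cl–tBu eclipsed, H–Ph eclipsed; 10.5 + 18.1 + 8.4 = 37.0 kJ/mol.
I at 60° (staggered): OCH3–I gauche, OCH3–Ph gauche, CH2Cl–I gauche, CH2Cl–tBu gauche; 2.9 + 3.8 + 5.1 + 5.4 = 17.2 kJ/mol.
I at 120° (eclipsed): OCH3–Ph eclipsed, CH2Cl–I eclipsed, H–tBu eclipsed; 13.2 + 15.1 + 8.2 = 36.5 kJ/mol.
I at 180° (staggered): OCH3–tBu gauche, OCH3–Ph gauche, CH2Cl–I gauche, CH2Cl–Ph gauche; 5.0 + 3.8 + 5.1 + 5.8 = 19.7 kJ/mol.
I at 240° (eclipsed): OCH3–tBu eclipsed, CH2Cl–Ph eclipsed, H–I eclipsed; 13.9 + 15.4 + 7.5 = 36.8 kJ/mol.
I at 300° (staggered): OCH3–I gauche, OCH3–tBu gauche, CH2Cl–tBu gauche, CH2Cl–Ph gauche; 2.9 + 5.0 + 5.4 + 5.8 = 19.1 kJ/mol.
The maximum (37.0 kJ/mol) occurs with I at 0°.

0°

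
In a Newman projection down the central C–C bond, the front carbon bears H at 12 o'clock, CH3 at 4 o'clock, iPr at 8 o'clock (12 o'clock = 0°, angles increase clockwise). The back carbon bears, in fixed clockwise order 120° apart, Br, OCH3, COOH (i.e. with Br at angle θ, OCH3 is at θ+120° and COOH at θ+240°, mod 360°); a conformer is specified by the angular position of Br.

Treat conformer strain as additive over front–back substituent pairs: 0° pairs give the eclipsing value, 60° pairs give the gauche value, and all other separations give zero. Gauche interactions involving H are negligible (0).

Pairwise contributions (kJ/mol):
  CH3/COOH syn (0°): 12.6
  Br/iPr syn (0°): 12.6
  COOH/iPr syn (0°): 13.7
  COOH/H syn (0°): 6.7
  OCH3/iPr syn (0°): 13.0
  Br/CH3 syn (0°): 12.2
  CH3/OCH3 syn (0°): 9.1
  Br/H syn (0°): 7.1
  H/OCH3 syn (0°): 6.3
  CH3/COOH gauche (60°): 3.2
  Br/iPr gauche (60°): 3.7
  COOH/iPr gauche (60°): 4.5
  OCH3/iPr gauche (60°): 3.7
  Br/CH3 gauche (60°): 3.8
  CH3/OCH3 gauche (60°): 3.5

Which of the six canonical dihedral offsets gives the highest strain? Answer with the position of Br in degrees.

120°

Br at 0° (eclipsed): H(0°)/Br(0°) eclipsed 7.1; CH3(120°)/OCH3(120°) eclipsed 9.1; iPr(240°)/COOH(240°) eclipsed 13.7 → 29.9 kJ/mol.
Br at 60° (staggered): CH3(120°)/Br(60°) gauche 3.8; CH3(120°)/OCH3(180°) gauche 3.5; iPr(240°)/OCH3(180°) gauche 3.7; iPr(240°)/COOH(300°) gauche 4.5 → 15.5 kJ/mol.
Br at 120° (eclipsed): H(0°)/COOH(0°) eclipsed 6.7; CH3(120°)/Br(120°) eclipsed 12.2; iPr(240°)/OCH3(240°) eclipsed 13.0 → 31.9 kJ/mol.
Br at 180° (staggered): CH3(120°)/Br(180°) gauche 3.8; CH3(120°)/COOH(60°) gauche 3.2; iPr(240°)/Br(180°) gauche 3.7; iPr(240°)/OCH3(300°) gauche 3.7 → 14.4 kJ/mol.
Br at 240° (eclipsed): H(0°)/OCH3(0°) eclipsed 6.3; CH3(120°)/COOH(120°) eclipsed 12.6; iPr(240°)/Br(240°) eclipsed 12.6 → 31.5 kJ/mol.
Br at 300° (staggered): CH3(120°)/OCH3(60°) gauche 3.5; CH3(120°)/COOH(180°) gauche 3.2; iPr(240°)/Br(300°) gauche 3.7; iPr(240°)/COOH(180°) gauche 4.5 → 14.9 kJ/mol.
The maximum (31.9 kJ/mol) occurs with Br at 120°.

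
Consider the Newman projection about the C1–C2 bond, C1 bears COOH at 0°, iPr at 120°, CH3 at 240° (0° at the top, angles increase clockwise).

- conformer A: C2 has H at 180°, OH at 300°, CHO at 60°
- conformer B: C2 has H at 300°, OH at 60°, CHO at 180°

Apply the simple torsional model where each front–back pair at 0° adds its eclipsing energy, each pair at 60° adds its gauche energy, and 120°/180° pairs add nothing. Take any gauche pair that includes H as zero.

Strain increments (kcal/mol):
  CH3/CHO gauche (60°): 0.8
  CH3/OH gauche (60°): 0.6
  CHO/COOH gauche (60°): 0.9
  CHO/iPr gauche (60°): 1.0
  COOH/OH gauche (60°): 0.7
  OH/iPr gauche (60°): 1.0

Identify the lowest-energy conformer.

A

A (staggered): COOH–OH gauche, COOH–CHO gauche, iPr–CHO gauche, CH3–OH gauche; 0.7 + 0.9 + 1.0 + 0.6 = 3.2 kcal/mol.
B (staggered): COOH–OH gauche, iPr–OH gauche, iPr–CHO gauche, CH3–CHO gauche; 0.7 + 1.0 + 1.0 + 0.8 = 3.5 kcal/mol.
A has the lowest total (3.2 kcal/mol).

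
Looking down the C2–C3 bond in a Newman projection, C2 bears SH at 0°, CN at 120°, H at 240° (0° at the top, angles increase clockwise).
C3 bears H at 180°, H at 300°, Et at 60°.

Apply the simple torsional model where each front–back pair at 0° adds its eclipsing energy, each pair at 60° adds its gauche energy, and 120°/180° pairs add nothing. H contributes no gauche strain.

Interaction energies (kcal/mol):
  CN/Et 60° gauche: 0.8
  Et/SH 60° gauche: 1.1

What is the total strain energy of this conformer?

1.9 kcal/mol

This conformer (staggered): SH–Et gauche, CN–Et gauche; 1.1 + 0.8 = 1.9 kcal/mol.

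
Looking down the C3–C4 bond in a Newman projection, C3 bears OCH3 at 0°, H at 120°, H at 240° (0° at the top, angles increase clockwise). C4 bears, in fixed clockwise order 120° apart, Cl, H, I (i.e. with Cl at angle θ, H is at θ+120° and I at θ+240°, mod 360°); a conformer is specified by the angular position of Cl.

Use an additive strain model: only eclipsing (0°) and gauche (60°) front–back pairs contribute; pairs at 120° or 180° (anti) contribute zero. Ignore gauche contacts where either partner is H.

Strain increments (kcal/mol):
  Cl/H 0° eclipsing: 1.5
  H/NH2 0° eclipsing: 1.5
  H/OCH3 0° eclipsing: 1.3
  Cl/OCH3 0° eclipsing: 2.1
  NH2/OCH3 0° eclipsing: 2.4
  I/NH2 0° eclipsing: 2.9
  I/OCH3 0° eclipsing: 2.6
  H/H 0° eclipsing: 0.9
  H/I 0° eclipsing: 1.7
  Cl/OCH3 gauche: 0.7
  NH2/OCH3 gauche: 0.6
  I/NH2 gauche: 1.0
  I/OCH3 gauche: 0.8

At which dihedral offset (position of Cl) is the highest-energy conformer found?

120°

Cl at 0° (eclipsed): OCH3(0°)/Cl(0°) eclipsed 2.1; H(120°)/H(120°) eclipsed 0.9; H(240°)/I(240°) eclipsed 1.7 → 4.7 kcal/mol.
Cl at 60° (staggered): OCH3(0°)/Cl(60°) gauche 0.7; OCH3(0°)/I(300°) gauche 0.8 → 1.5 kcal/mol.
Cl at 120° (eclipsed): OCH3(0°)/I(0°) eclipsed 2.6; H(120°)/Cl(120°) eclipsed 1.5; H(240°)/H(240°) eclipsed 0.9 → 5.0 kcal/mol.
Cl at 180° (staggered): OCH3(0°)/I(60°) gauche 0.8 → 0.8 kcal/mol.
Cl at 240° (eclipsed): OCH3(0°)/H(0°) eclipsed 1.3; H(120°)/I(120°) eclipsed 1.7; H(240°)/Cl(240°) eclipsed 1.5 → 4.5 kcal/mol.
Cl at 300° (staggered): OCH3(0°)/Cl(300°) gauche 0.7 → 0.7 kcal/mol.
The maximum (5.0 kcal/mol) occurs with Cl at 120°.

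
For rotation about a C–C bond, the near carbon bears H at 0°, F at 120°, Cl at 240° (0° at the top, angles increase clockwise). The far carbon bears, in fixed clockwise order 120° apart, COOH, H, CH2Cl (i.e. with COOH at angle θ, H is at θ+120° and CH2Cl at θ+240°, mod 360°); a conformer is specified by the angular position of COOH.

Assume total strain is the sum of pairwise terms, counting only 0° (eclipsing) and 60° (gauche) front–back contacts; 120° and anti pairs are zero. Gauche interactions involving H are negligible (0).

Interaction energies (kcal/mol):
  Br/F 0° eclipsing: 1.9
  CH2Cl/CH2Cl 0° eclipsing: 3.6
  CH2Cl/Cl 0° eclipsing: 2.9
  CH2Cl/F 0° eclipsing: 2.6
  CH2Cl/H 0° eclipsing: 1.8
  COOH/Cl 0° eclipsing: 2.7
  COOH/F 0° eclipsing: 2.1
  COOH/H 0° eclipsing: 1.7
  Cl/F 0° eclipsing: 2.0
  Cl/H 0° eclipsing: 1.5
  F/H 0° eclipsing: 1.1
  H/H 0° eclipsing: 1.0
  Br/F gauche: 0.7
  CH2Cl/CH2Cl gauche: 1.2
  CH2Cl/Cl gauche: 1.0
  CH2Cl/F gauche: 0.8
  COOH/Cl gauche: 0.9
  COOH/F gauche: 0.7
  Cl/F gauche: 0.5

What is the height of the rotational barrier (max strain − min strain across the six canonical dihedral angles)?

COOH at 0° (eclipsed): H(0°)/COOH(0°) eclipsed 1.7; F(120°)/H(120°) eclipsed 1.1; Cl(240°)/CH2Cl(240°) eclipsed 2.9 → 5.7 kcal/mol.
COOH at 60° (staggered): F(120°)/COOH(60°) gauche 0.7; Cl(240°)/CH2Cl(300°) gauche 1.0 → 1.7 kcal/mol.
COOH at 120° (eclipsed): H(0°)/CH2Cl(0°) eclipsed 1.8; F(120°)/COOH(120°) eclipsed 2.1; Cl(240°)/H(240°) eclipsed 1.5 → 5.4 kcal/mol.
COOH at 180° (staggered): F(120°)/COOH(180°) gauche 0.7; F(120°)/CH2Cl(60°) gauche 0.8; Cl(240°)/COOH(180°) gauche 0.9 → 2.4 kcal/mol.
COOH at 240° (eclipsed): H(0°)/H(0°) eclipsed 1.0; F(120°)/CH2Cl(120°) eclipsed 2.6; Cl(240°)/COOH(240°) eclipsed 2.7 → 6.3 kcal/mol.
COOH at 300° (staggered): F(120°)/CH2Cl(180°) gauche 0.8; Cl(240°)/COOH(300°) gauche 0.9; Cl(240°)/CH2Cl(180°) gauche 1.0 → 2.7 kcal/mol.
Max at 240° (6.3 kcal/mol), min at 60° (1.7 kcal/mol); barrier = 4.6 kcal/mol.

4.6 kcal/mol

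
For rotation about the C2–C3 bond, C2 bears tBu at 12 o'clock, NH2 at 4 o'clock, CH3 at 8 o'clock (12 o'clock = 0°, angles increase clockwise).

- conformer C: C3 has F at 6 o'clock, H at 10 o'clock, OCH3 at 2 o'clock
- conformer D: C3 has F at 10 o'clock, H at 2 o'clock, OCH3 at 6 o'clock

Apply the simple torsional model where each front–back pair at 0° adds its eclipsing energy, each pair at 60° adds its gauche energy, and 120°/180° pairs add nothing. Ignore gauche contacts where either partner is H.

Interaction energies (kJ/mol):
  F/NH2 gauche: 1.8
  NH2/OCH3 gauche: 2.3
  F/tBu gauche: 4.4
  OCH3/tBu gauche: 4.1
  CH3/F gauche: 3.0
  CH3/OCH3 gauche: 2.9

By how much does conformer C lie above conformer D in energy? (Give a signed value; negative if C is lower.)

-1.4 kJ/mol

C (staggered): tBu(0°)/OCH3(60°) gauche 4.1; NH2(120°)/F(180°) gauche 1.8; NH2(120°)/OCH3(60°) gauche 2.3; CH3(240°)/F(180°) gauche 3.0 → 11.2 kJ/mol.
D (staggered): tBu(0°)/F(300°) gauche 4.4; NH2(120°)/OCH3(180°) gauche 2.3; CH3(240°)/F(300°) gauche 3.0; CH3(240°)/OCH3(180°) gauche 2.9 → 12.6 kJ/mol.
E(C) − E(D) = 11.2 − 12.6 = -1.4 kJ/mol.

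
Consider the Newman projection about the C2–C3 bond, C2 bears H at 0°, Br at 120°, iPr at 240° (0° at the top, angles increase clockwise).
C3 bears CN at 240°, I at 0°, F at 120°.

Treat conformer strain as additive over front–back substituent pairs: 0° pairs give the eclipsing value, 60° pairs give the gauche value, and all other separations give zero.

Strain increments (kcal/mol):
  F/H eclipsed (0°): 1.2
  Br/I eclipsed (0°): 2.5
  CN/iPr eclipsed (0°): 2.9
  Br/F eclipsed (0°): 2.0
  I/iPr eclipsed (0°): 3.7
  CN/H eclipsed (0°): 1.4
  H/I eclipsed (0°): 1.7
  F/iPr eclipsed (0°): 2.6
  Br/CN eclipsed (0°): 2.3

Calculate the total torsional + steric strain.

This conformer (eclipsed): H–I eclipsed, Br–F eclipsed, iPr–CN eclipsed; 1.7 + 2.0 + 2.9 = 6.6 kcal/mol.

6.6 kcal/mol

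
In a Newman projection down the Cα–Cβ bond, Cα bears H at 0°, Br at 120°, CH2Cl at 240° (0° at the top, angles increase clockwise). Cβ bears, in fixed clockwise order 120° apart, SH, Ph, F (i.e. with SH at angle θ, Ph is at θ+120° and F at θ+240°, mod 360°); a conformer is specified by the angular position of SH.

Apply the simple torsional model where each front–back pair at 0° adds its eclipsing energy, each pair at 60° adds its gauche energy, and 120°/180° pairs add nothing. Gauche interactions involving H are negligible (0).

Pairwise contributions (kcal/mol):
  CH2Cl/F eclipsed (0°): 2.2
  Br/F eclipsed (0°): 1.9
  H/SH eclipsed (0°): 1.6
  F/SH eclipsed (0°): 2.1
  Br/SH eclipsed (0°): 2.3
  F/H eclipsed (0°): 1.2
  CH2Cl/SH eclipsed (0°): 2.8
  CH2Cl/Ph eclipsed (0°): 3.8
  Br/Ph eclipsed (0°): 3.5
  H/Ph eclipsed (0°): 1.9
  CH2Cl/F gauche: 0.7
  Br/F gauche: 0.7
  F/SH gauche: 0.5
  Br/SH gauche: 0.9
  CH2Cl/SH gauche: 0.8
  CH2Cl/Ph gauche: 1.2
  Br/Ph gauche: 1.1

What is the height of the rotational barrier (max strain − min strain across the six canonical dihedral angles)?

4.0 kcal/mol

SH at 0° (eclipsed): H(0°)/SH(0°) eclipsed 1.6; Br(120°)/Ph(120°) eclipsed 3.5; CH2Cl(240°)/F(240°) eclipsed 2.2 → 7.3 kcal/mol.
SH at 60° (staggered): Br(120°)/SH(60°) gauche 0.9; Br(120°)/Ph(180°) gauche 1.1; CH2Cl(240°)/Ph(180°) gauche 1.2; CH2Cl(240°)/F(300°) gauche 0.7 → 3.9 kcal/mol.
SH at 120° (eclipsed): H(0°)/F(0°) eclipsed 1.2; Br(120°)/SH(120°) eclipsed 2.3; CH2Cl(240°)/Ph(240°) eclipsed 3.8 → 7.3 kcal/mol.
SH at 180° (staggered): Br(120°)/SH(180°) gauche 0.9; Br(120°)/F(60°) gauche 0.7; CH2Cl(240°)/SH(180°) gauche 0.8; CH2Cl(240°)/Ph(300°) gauche 1.2 → 3.6 kcal/mol.
SH at 240° (eclipsed): H(0°)/Ph(0°) eclipsed 1.9; Br(120°)/F(120°) eclipsed 1.9; CH2Cl(240°)/SH(240°) eclipsed 2.8 → 6.6 kcal/mol.
SH at 300° (staggered): Br(120°)/Ph(60°) gauche 1.1; Br(120°)/F(180°) gauche 0.7; CH2Cl(240°)/SH(300°) gauche 0.8; CH2Cl(240°)/F(180°) gauche 0.7 → 3.3 kcal/mol.
Max at 0° (7.3 kcal/mol), min at 300° (3.3 kcal/mol); barrier = 4.0 kcal/mol.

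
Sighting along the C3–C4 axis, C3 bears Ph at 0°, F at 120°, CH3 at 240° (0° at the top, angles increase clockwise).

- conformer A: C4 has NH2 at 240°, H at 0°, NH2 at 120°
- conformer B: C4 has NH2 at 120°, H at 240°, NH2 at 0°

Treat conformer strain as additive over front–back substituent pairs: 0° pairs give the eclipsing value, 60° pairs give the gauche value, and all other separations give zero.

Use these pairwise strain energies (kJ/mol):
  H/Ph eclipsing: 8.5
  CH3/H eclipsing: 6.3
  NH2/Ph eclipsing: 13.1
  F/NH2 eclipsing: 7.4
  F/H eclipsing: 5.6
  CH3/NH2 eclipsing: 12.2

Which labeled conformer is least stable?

A

A is eclipsed. Ph at 0° is eclipsed with H at 0° (8.5); F at 120° is eclipsed with NH2 at 120° (7.4); CH3 at 240° is eclipsed with NH2 at 240° (12.2). Total 28.1 kJ/mol.
B is eclipsed. Ph at 0° is eclipsed with NH2 at 0° (13.1); F at 120° is eclipsed with NH2 at 120° (7.4); CH3 at 240° is eclipsed with H at 240° (6.3). Total 26.8 kJ/mol.
A has the highest total (28.1 kJ/mol).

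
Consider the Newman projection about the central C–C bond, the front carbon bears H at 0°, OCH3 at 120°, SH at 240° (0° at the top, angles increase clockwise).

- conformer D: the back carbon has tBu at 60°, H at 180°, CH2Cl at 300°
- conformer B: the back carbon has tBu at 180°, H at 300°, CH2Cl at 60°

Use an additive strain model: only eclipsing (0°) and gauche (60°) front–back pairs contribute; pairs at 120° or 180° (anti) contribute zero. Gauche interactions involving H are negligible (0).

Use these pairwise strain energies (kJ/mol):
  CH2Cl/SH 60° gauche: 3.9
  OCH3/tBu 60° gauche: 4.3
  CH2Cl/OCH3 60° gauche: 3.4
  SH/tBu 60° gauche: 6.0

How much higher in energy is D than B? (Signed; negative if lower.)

-5.5 kJ/mol

D is staggered. OCH3 at 120° is gauche with tBu at 60° (4.3); SH at 240° is gauche with CH2Cl at 300° (3.9). Total 8.2 kJ/mol.
B is staggered. OCH3 at 120° is gauche with tBu at 180° (4.3); OCH3 at 120° is gauche with CH2Cl at 60° (3.4); SH at 240° is gauche with tBu at 180° (6.0). Total 13.7 kJ/mol.
E(D) − E(B) = 8.2 − 13.7 = -5.5 kJ/mol.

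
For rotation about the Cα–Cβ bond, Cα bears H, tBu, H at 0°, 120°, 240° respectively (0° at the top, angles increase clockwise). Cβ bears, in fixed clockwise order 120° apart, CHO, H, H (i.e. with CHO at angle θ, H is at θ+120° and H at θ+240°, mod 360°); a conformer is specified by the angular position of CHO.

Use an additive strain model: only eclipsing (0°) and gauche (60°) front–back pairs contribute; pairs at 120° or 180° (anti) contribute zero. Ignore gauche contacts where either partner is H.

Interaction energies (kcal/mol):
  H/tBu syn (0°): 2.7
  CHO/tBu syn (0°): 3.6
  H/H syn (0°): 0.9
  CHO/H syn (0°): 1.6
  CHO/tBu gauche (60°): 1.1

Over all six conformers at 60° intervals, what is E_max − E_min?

5.4 kcal/mol

CHO at 0° (eclipsed): H–CHO eclipsed, tBu–H eclipsed, H–H eclipsed; 1.6 + 2.7 + 0.9 = 5.2 kcal/mol.
CHO at 60° (staggered): tBu–CHO gauche; 1.1 = 1.1 kcal/mol.
CHO at 120° (eclipsed): H–H eclipsed, tBu–CHO eclipsed, H–H eclipsed; 0.9 + 3.6 + 0.9 = 5.4 kcal/mol.
CHO at 180° (staggered): tBu–CHO gauche; 1.1 = 1.1 kcal/mol.
CHO at 240° (eclipsed): H–H eclipsed, tBu–H eclipsed, H–CHO eclipsed; 0.9 + 2.7 + 1.6 = 5.2 kcal/mol.
CHO at 300° (staggered): no non-H gauche contacts → 0.0 kcal/mol.
Max at 120° (5.4 kcal/mol), min at 300° (0.0 kcal/mol); barrier = 5.4 kcal/mol.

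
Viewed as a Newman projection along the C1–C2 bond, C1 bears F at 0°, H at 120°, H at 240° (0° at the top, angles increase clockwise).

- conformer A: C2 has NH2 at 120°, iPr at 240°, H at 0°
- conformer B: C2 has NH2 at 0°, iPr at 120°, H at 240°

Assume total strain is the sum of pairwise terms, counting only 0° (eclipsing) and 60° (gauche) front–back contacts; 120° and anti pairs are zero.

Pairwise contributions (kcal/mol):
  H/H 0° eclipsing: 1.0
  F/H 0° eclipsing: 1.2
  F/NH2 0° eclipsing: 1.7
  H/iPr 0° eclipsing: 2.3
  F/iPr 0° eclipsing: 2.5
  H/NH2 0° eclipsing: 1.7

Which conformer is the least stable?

A (eclipsed): F(0°)/H(0°) eclipsed 1.2; H(120°)/NH2(120°) eclipsed 1.7; H(240°)/iPr(240°) eclipsed 2.3 → 5.2 kcal/mol.
B (eclipsed): F(0°)/NH2(0°) eclipsed 1.7; H(120°)/iPr(120°) eclipsed 2.3; H(240°)/H(240°) eclipsed 1.0 → 5.0 kcal/mol.
A has the highest total (5.2 kcal/mol).

A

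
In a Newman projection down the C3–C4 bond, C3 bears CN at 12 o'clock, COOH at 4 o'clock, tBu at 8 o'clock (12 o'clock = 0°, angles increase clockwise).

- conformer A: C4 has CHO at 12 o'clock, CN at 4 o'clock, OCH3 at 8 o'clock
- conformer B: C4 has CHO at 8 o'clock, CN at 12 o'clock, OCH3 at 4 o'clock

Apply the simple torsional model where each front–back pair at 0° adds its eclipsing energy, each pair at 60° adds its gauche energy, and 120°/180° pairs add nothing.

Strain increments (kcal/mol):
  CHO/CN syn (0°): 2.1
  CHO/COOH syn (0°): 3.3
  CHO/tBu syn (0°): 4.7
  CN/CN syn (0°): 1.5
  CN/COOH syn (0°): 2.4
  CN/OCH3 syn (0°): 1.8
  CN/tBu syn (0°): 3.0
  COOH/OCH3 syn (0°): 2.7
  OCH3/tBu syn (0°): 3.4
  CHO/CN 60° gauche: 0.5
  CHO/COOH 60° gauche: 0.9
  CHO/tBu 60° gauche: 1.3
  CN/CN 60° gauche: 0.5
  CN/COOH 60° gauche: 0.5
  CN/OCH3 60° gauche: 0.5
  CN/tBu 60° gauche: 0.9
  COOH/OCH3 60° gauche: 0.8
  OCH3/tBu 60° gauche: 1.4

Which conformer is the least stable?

A is eclipsed. CN at 0° is eclipsed with CHO at 0° (2.1); COOH at 120° is eclipsed with CN at 120° (2.4); tBu at 240° is eclipsed with OCH3 at 240° (3.4). Total 7.9 kcal/mol.
B is eclipsed. CN at 0° is eclipsed with CN at 0° (1.5); COOH at 120° is eclipsed with OCH3 at 120° (2.7); tBu at 240° is eclipsed with CHO at 240° (4.7). Total 8.9 kcal/mol.
B has the highest total (8.9 kcal/mol).

B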